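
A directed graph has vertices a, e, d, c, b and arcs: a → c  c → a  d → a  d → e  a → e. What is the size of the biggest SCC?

{a, c} are all mutually reachable — one SCC of size 2.
{d} is an SCC by itself.
{e} is an SCC by itself.
{b} is an SCC by itself.
The largest has 2 vertices.

2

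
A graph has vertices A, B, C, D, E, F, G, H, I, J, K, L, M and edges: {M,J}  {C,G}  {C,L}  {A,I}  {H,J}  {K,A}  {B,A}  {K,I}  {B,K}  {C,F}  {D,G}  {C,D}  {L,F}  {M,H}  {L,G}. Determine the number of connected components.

4

E is isolated — a component by itself.
Starting from H we can reach H, J, M. That is one component of size 3.
Starting from A we can reach A, B, I, K. That is one component of size 4.
Starting from C we can reach C, D, F, G, L. That is one component of size 5.
Total: 4 components.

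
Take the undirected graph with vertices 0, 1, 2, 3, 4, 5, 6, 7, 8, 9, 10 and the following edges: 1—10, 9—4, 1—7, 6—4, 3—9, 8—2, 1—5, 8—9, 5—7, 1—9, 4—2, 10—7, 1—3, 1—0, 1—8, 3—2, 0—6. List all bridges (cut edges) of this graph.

The edges on the cycle 1-0-6-4-2-8-1 are not bridges since each lies on that cycle.
Every edge lies on some cycle, so there are no bridges.

none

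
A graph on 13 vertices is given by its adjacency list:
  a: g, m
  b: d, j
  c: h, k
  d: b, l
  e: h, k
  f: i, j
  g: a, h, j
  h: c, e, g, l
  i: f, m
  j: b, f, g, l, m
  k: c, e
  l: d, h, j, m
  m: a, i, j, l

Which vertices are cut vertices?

h

Removing h increases the component count from 1 to 2, so h is a cut vertex.
By contrast removing c leaves 1 component; it is not a cut vertex. No other vertex is a cut vertex either.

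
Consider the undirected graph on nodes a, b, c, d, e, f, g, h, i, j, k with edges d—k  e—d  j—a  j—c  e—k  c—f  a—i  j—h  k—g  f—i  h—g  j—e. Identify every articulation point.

j

Removing j increases the component count from 2 to 3, so j is a cut vertex.
By contrast removing f leaves 2 components; it is not a cut vertex. No other vertex is a cut vertex either.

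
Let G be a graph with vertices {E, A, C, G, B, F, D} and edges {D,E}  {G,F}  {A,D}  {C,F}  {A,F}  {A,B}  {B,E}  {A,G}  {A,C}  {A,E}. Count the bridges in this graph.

0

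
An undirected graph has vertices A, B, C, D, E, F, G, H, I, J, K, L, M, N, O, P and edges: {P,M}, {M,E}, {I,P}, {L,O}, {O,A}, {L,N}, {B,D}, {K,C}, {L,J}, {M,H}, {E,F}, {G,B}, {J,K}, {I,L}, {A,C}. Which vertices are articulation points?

Removing B increases the component count from 2 to 3, so B is a cut vertex.
Removing E increases the component count from 2 to 3, so E is a cut vertex.
Removing I increases the component count from 2 to 3, so I is a cut vertex.
Likewise L, M, P are cut vertices.
By contrast removing G leaves 2 components; it is not a cut vertex. No other vertex is a cut vertex either.

B, E, I, L, M, P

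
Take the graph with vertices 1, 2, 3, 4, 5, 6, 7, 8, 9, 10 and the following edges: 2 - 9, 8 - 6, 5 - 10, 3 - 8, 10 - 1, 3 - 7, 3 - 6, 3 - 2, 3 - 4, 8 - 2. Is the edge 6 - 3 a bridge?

After removing 6 - 3, the path 6-8-3 still connects them, so the edge is not a bridge.

No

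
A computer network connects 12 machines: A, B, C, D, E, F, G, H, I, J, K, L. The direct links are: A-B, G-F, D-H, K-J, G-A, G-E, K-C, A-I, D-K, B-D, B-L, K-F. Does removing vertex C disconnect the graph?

Deleting C leaves 1 component (was 1), so C is not a cut vertex.

No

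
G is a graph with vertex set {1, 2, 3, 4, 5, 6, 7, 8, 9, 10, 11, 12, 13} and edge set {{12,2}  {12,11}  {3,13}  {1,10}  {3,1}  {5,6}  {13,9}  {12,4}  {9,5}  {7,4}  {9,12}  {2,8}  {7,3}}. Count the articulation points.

Removing 1 increases the component count from 1 to 2, so 1 is a cut vertex.
Removing 2 increases the component count from 1 to 2, so 2 is a cut vertex.
Removing 3 increases the component count from 1 to 2, so 3 is a cut vertex.
Likewise 5, 9, 12 are cut vertices.
By contrast removing 11 leaves 1 component; it is not a cut vertex. No other vertex is a cut vertex either.

6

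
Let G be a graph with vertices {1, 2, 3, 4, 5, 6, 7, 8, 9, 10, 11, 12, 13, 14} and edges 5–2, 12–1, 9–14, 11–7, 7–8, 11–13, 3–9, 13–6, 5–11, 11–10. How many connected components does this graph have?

4 is isolated — a component by itself.
Starting from 1 we can reach 1, 12. That is one component of size 2.
Starting from 3 we can reach 3, 9, 14. That is one component of size 3.
Starting from 2 we can reach 2, 5, 6, 7, 8, 10, 11, 13. That is one component of size 8.
Total: 4 components.

4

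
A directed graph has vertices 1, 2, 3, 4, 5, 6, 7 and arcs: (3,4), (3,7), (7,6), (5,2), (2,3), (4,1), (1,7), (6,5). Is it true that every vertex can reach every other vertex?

From 7 we can reach every vertex (1, 2, 3, 4, 5, 6, 7), and every vertex can reach 7 (1, 2, 3, 4, 5, 6, 7). So the whole graph is one strongly connected component.

Yes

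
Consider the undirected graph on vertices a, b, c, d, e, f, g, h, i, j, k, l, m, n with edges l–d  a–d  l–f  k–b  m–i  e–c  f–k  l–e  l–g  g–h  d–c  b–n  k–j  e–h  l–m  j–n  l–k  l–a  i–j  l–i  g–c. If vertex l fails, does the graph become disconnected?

Yes

Deleting l raises the number of components from 1 to 2, so l is a cut vertex.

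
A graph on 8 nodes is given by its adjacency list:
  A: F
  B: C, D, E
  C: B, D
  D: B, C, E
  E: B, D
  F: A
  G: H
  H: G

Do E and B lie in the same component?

From E we can reach B, C, D, E, which includes B.

Yes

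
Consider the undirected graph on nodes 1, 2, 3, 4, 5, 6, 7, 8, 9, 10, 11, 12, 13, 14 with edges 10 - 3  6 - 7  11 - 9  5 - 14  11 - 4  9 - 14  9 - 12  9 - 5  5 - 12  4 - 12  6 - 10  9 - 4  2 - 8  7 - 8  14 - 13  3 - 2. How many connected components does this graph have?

3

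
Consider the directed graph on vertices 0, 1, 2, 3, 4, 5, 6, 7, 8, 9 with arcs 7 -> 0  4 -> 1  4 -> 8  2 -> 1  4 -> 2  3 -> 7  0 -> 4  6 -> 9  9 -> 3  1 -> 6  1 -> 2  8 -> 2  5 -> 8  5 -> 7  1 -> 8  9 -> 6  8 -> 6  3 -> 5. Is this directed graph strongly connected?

From 2 we can reach every vertex (0, 1, 2, 3, 4, 5, 6, 7, 8, 9), and every vertex can reach 2 (0, 1, 2, 3, 4, 5, 6, 7, 8, 9). So the whole graph is one strongly connected component.

Yes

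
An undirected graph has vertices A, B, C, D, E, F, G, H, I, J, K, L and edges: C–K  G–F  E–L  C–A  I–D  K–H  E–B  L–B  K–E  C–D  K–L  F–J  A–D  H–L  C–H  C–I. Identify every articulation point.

C, F

Removing C increases the component count from 2 to 3, so C is a cut vertex.
Removing F increases the component count from 2 to 3, so F is a cut vertex.
By contrast removing L leaves 2 components; it is not a cut vertex. No other vertex is a cut vertex either.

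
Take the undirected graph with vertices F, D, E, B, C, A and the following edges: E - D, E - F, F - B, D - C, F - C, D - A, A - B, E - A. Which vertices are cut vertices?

none

Removing B, for instance, still leaves 1 component. No single vertex removal increases the component count — the graph has no articulation points.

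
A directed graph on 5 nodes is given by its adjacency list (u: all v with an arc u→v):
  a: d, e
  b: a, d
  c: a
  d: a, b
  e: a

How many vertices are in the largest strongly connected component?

{a, b, d, e} are all mutually reachable — one SCC of size 4.
{c} is an SCC by itself.
The largest has 4 vertices.

4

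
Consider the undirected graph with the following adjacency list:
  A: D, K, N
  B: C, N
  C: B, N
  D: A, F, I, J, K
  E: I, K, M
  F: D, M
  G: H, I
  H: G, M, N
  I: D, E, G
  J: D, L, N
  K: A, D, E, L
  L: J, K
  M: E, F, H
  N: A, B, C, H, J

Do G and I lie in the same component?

From G we can reach A, B, C, D, E, F, G, H, I, J, K, L, M, N, which includes I.

Yes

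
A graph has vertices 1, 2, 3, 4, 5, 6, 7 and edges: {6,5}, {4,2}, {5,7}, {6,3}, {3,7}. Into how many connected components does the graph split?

3

1 is isolated — a component by itself.
Starting from 2 we can reach 2, 4. That is one component of size 2.
Starting from 3 we can reach 3, 5, 6, 7. That is one component of size 4.
Total: 3 components.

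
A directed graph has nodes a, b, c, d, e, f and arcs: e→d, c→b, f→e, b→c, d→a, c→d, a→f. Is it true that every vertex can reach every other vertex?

There is no directed path from a to b, so the graph is not strongly connected.

No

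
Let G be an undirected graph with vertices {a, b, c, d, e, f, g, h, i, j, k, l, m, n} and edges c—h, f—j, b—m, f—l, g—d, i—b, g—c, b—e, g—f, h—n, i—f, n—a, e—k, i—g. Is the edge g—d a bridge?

Removing g—d leaves no path between g and d: the component count goes from 1 to 2. So it is a bridge.

Yes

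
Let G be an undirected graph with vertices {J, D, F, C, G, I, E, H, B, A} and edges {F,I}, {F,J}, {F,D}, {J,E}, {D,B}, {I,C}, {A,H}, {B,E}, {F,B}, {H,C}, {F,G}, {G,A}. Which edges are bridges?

The edges on the cycle F-J-E-B-F are not bridges since each lies on that cycle.
Every edge lies on some cycle, so there are no bridges.

none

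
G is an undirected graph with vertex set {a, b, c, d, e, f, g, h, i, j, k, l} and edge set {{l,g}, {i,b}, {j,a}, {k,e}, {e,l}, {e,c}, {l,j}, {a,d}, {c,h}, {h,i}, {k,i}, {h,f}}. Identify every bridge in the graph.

a-d, a-j, b-i, e-l, f-h, g-l, j-l

The edges on the cycle k-e-c-h-i-k are not bridges since each lies on that cycle.
But removing i-b disconnects i from b; removing e-l disconnects e from l; removing g-l disconnects g from l; removing j-a disconnects j from a — these are bridges.
In total 7 edges are bridges.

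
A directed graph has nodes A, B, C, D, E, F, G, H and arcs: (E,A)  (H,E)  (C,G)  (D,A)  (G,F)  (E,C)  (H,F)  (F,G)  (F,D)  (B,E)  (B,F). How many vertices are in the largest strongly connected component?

{F, G} are all mutually reachable — one SCC of size 2.
{B} is an SCC by itself.
{D} is an SCC by itself.
{A} is an SCC by itself.
{H} is an SCC by itself.
(and 2 more singleton SCCs)
The largest has 2 vertices.

2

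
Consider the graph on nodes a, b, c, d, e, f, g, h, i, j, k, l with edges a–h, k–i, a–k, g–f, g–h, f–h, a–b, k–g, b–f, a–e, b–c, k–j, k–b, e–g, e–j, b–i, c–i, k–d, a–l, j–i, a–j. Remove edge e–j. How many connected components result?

1

e and j are still connected via e-a-j, so the component count stays at 1.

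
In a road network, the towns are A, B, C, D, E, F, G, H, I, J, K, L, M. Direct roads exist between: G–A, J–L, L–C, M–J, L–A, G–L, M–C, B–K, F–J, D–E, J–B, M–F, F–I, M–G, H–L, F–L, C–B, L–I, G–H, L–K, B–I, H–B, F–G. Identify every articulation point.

Removing J, for instance, still leaves 2 components. No single vertex removal increases the component count — the graph has no articulation points.

none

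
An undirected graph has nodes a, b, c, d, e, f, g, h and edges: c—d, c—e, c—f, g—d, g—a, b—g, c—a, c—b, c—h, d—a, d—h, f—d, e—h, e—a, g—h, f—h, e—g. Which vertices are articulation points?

none

Removing c, for instance, still leaves 1 component. No single vertex removal increases the component count — the graph has no articulation points.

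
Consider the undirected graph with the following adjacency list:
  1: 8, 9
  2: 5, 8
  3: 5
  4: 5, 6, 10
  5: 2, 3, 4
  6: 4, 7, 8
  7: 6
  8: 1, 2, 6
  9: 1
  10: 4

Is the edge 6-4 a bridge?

After removing 6-4, the path 6-8-2-5-4 still connects them, so the edge is not a bridge.

No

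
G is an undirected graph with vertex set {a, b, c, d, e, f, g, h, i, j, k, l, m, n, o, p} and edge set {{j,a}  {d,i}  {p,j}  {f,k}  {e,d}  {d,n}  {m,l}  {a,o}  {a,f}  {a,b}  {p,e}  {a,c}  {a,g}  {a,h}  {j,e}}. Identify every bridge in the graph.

a-b, a-c, a-f, a-g, a-h, a-j, a-o, d-e, d-i, d-n, f-k, l-m

The edges on the cycle p-j-e-p are not bridges since each lies on that cycle.
But removing d - i disconnects d from i; removing b - a disconnects b from a; removing e - d disconnects e from d; removing n - d disconnects n from d — these are bridges.
In total 12 edges are bridges.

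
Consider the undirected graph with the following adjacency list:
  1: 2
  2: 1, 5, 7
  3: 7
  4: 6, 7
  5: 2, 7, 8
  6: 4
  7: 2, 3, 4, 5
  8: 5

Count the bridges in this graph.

5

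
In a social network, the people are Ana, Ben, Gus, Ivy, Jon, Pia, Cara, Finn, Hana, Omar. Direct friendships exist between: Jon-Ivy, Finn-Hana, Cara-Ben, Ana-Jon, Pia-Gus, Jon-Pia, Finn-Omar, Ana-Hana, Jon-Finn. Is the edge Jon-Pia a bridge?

Yes

Removing Jon-Pia leaves no path between Jon and Pia: the component count goes from 2 to 3. So it is a bridge.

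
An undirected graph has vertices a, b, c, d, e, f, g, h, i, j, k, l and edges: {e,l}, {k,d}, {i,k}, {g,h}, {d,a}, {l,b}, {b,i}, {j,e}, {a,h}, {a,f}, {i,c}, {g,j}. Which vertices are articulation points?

a, i

Removing a increases the component count from 1 to 2, so a is a cut vertex.
Removing i increases the component count from 1 to 2, so i is a cut vertex.
By contrast removing k leaves 1 component; it is not a cut vertex. No other vertex is a cut vertex either.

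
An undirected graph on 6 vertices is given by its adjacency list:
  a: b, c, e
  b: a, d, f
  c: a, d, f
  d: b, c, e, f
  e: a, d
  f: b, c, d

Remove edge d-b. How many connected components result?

d and b are still connected via d-f-b, so the component count stays at 1.

1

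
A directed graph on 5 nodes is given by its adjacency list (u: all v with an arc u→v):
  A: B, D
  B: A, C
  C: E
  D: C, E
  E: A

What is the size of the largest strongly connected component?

5

{A, B, C, D, E} are all mutually reachable — one SCC of size 5.
The largest has 5 vertices.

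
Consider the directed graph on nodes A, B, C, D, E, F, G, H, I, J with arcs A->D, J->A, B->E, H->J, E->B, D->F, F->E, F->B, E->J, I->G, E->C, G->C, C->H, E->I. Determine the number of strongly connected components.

1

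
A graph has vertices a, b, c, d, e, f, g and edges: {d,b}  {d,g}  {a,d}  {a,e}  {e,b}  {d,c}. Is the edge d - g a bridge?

Yes

Removing d - g leaves no path between d and g: the component count goes from 2 to 3. So it is a bridge.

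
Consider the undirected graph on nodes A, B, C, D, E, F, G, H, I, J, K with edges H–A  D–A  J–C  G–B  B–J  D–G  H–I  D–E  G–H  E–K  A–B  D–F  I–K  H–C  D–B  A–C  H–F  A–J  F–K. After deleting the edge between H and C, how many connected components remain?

H and C are still connected via H-A-C, so the component count stays at 1.

1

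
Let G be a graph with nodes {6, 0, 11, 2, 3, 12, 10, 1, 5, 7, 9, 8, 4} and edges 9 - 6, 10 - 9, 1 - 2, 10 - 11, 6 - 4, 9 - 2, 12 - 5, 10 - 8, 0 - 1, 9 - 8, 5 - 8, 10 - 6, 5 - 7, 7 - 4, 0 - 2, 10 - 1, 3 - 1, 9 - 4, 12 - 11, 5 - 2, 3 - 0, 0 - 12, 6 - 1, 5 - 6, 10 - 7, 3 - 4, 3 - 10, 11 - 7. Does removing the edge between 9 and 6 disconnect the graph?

After removing 9 - 6, the path 9-10-6 still connects them, so the edge is not a bridge.

No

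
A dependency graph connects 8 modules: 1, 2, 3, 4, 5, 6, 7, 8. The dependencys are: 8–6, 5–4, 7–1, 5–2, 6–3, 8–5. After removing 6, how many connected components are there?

With 6 gone, the remaining components are: {3}; {1, 7}; {2, 4, 5, 8}.
That is 3 components.

3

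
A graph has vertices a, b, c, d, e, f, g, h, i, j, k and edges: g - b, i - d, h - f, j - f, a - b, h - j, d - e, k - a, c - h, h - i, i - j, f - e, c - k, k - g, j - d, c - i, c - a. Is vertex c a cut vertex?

Yes

Deleting c raises the number of components from 1 to 2, so c is a cut vertex.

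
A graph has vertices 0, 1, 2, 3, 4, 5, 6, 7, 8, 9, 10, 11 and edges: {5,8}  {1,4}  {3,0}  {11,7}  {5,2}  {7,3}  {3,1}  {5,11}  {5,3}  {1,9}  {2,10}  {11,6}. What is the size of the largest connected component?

Starting from 0 we can reach 0, 1, 2, 3, 4, 5, 6, 7, 8, 9, 10, 11. That is one component of size 12.
The largest has 12 vertices.

12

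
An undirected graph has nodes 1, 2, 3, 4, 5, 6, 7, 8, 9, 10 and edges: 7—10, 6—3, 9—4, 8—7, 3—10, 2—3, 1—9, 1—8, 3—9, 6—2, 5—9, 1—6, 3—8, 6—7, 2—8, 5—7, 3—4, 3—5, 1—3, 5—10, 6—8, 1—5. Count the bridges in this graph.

0

The edges on the cycle 3-5-9-4-3 are not bridges since each lies on that cycle.
Every edge lies on some cycle, so there are no bridges.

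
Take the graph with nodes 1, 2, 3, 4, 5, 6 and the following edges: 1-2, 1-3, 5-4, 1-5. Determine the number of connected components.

6 is isolated — a component by itself.
Starting from 1 we can reach 1, 2, 3, 4, 5. That is one component of size 5.
Total: 2 components.

2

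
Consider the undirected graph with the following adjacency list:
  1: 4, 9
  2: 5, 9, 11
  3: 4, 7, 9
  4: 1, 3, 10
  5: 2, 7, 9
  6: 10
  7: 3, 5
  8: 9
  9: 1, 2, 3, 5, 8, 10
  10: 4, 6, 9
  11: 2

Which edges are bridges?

10-6, 11-2, 8-9

The edges on the cycle 9-5-7-3-4-10-9 are not bridges since each lies on that cycle.
But removing 8-9 disconnects 8 from 9; removing 10-6 disconnects 10 from 6; removing 2-11 disconnects 2 from 11 — these are bridges.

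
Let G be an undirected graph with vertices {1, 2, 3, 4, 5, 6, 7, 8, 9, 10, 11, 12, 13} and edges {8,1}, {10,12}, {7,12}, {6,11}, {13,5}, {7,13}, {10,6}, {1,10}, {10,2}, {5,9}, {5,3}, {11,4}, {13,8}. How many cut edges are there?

7

The edges on the cycle 7-13-8-1-10-12-7 are not bridges since each lies on that cycle.
But removing 11—4 disconnects 11 from 4; removing 6—11 disconnects 6 from 11; removing 5—3 disconnects 5 from 3; removing 10—2 disconnects 10 from 2 — these are bridges.
In total 7 edges are bridges.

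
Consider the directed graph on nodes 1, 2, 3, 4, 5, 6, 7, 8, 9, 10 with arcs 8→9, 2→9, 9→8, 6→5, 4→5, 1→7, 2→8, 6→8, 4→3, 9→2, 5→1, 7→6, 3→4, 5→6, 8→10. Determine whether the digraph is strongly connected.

There is no directed path from 9 to 1, so the graph is not strongly connected.

No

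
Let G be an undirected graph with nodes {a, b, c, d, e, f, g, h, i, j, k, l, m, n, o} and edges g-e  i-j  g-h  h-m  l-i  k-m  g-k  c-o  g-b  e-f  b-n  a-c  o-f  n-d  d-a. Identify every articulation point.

Removing g increases the component count from 2 to 3, so g is a cut vertex.
Removing i increases the component count from 2 to 3, so i is a cut vertex.
By contrast removing d leaves 2 components; it is not a cut vertex. No other vertex is a cut vertex either.

g, i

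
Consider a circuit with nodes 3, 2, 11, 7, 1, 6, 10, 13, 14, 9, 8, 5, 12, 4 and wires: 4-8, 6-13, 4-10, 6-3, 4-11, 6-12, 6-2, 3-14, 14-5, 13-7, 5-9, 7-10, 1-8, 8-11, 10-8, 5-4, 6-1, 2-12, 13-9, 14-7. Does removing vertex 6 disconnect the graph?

Deleting 6 raises the number of components from 1 to 2, so 6 is a cut vertex.

Yes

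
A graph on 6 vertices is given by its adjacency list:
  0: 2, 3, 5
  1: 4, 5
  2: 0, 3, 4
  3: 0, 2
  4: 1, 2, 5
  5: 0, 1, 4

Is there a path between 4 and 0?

Yes

From 4 we can reach 0, 1, 2, 3, 4, 5, which includes 0.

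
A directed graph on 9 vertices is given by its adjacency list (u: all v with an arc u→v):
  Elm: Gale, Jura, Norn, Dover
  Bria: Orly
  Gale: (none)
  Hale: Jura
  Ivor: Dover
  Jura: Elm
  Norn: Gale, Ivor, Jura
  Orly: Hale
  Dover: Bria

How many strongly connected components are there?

2

{Elm, Bria, Hale, Ivor, Jura, Norn, Orly, Dover} are all mutually reachable — one SCC of size 8.
{Gale} is an SCC by itself.
That gives 2 strongly connected components.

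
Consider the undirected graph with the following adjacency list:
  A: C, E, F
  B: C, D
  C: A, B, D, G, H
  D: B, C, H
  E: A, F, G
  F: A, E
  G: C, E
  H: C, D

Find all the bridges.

none

The edges on the cycle C-H-D-C are not bridges since each lies on that cycle.
Every edge lies on some cycle, so there are no bridges.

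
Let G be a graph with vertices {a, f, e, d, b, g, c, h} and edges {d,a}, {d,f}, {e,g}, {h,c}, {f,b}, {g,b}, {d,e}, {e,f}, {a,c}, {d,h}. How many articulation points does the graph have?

1

Removing d increases the component count from 1 to 2, so d is a cut vertex.
By contrast removing g leaves 1 component; it is not a cut vertex. No other vertex is a cut vertex either.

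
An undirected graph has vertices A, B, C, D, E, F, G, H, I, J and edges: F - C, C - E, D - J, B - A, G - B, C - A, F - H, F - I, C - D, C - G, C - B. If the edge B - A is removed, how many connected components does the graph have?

1

B and A are still connected via B-C-A, so the component count stays at 1.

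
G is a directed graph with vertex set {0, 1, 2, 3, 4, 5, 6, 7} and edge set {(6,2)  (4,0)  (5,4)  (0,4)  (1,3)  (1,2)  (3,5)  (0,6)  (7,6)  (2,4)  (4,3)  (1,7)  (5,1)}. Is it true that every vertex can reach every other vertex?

From 2 we can reach every vertex (0, 1, 2, 3, 4, 5, 6, 7), and every vertex can reach 2 (0, 1, 2, 3, 4, 5, 6, 7). So the whole graph is one strongly connected component.

Yes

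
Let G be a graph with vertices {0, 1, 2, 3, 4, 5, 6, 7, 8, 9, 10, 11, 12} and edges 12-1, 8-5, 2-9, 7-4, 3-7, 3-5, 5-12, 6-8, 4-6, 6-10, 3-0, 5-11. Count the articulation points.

Removing 3 increases the component count from 2 to 3, so 3 is a cut vertex.
Removing 5 increases the component count from 2 to 4, so 5 is a cut vertex.
Removing 6 increases the component count from 2 to 3, so 6 is a cut vertex.
Likewise 12 is a cut vertex.
By contrast removing 4 leaves 2 components; it is not a cut vertex. No other vertex is a cut vertex either.

4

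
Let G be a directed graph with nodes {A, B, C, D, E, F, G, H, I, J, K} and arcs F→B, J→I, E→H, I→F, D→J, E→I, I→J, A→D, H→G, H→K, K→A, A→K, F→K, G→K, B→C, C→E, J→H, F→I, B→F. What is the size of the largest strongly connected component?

{A, B, C, D, E, F, G, H, I, J, K} are all mutually reachable — one SCC of size 11.
The largest has 11 vertices.

11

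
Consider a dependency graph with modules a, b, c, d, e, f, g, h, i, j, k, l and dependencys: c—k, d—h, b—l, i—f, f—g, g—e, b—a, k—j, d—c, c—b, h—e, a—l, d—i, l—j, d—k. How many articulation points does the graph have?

1

Removing d increases the component count from 1 to 2, so d is a cut vertex.
By contrast removing g leaves 1 component; it is not a cut vertex. No other vertex is a cut vertex either.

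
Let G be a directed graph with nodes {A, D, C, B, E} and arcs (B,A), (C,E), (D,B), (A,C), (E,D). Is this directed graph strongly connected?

Yes

From D we can reach every vertex (A, B, C, D, E), and every vertex can reach D (A, B, C, D, E). So the whole graph is one strongly connected component.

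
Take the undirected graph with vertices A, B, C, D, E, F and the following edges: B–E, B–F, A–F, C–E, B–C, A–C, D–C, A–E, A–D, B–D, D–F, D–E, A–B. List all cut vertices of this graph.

Removing F, for instance, still leaves 1 component. No single vertex removal increases the component count — the graph has no articulation points.

none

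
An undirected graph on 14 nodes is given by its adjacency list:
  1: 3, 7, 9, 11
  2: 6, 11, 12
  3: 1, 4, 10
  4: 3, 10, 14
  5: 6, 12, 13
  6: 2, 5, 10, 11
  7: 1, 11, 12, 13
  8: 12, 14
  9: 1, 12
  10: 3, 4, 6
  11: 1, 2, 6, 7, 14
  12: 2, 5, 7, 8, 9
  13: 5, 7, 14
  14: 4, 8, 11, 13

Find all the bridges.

The edges on the cycle 11-2-12-8-14-11 are not bridges since each lies on that cycle.
Every edge lies on some cycle, so there are no bridges.

none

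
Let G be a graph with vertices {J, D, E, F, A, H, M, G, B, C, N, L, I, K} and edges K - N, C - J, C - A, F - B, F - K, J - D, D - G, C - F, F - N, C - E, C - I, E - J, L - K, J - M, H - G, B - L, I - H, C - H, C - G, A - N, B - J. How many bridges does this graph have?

1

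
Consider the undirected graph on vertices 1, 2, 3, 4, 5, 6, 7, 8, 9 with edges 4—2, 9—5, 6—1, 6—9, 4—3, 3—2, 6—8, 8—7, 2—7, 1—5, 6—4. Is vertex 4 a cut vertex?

No

Deleting 4 leaves 1 component (was 1) (its neighbors 2, 3, 6 remain connected to each other), so 4 is not a cut vertex.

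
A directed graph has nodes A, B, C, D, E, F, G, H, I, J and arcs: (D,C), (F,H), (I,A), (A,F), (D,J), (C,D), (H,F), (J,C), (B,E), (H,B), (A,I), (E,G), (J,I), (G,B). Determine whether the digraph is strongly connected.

There is no directed path from F to A, so the graph is not strongly connected.

No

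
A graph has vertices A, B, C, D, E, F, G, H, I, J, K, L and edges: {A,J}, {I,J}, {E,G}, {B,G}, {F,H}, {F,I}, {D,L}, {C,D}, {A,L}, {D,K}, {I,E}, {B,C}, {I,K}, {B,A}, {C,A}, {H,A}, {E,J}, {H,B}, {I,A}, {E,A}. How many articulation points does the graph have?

Removing J, for instance, still leaves 1 component. No single vertex removal increases the component count — the graph has no articulation points.

0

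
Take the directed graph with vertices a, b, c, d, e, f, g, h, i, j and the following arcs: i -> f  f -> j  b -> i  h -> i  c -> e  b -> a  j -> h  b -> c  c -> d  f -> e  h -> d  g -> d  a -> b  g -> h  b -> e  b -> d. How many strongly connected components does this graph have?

6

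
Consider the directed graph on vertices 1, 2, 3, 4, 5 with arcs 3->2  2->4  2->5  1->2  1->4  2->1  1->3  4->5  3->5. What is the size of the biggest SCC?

{1, 2, 3} are all mutually reachable — one SCC of size 3.
{4} is an SCC by itself.
{5} is an SCC by itself.
The largest has 3 vertices.

3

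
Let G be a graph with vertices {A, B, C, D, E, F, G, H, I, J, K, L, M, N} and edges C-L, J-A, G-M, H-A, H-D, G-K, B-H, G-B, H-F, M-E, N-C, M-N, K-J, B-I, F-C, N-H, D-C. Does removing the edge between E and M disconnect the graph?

Yes

Removing E-M leaves no path between E and M: the component count goes from 1 to 2. So it is a bridge.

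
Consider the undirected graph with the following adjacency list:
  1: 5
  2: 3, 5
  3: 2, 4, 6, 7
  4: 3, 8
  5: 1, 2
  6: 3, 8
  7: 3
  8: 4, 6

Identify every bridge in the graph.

The edges on the cycle 8-6-3-4-8 are not bridges since each lies on that cycle.
But removing 5-1 disconnects 5 from 1; removing 3-2 disconnects 3 from 2; removing 2-5 disconnects 2 from 5; removing 3-7 disconnects 3 from 7 — these are bridges.

1-5, 2-3, 2-5, 3-7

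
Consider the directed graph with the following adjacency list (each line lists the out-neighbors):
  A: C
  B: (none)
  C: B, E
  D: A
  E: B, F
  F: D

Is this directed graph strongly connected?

No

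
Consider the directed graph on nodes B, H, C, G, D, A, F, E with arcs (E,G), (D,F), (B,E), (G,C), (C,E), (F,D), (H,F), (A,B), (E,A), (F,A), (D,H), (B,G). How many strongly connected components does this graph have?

{A, B, C, E, G} are all mutually reachable — one SCC of size 5.
{D, F, H} are all mutually reachable — one SCC of size 3.
That gives 2 strongly connected components.

2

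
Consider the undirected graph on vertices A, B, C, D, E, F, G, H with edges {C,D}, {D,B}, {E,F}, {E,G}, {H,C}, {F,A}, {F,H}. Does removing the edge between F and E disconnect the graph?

Removing F–E leaves no path between F and E: the component count goes from 1 to 2. So it is a bridge.

Yes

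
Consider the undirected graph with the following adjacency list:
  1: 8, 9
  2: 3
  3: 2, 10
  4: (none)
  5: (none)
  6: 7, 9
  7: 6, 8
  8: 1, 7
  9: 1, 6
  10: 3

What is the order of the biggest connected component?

5

4 is isolated — a component by itself.
5 is isolated — a component by itself.
Starting from 2 we can reach 2, 3, 10. That is one component of size 3.
Starting from 1 we can reach 1, 6, 7, 8, 9. That is one component of size 5.
The largest has 5 vertices.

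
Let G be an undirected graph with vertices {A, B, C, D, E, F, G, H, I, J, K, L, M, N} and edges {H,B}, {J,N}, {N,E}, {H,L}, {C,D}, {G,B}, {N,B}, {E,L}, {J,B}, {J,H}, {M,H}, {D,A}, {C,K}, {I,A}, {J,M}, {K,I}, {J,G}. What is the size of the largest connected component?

8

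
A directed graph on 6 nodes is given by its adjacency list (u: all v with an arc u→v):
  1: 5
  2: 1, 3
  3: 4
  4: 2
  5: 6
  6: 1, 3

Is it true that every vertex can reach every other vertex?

Yes

From 5 we can reach every vertex (1, 2, 3, 4, 5, 6), and every vertex can reach 5 (1, 2, 3, 4, 5, 6). So the whole graph is one strongly connected component.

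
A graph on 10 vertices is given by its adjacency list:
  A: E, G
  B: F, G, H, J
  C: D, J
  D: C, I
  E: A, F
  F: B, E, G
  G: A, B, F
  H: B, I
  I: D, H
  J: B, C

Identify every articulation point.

Removing B increases the component count from 1 to 2, so B is a cut vertex.
By contrast removing G leaves 1 component; it is not a cut vertex. No other vertex is a cut vertex either.

B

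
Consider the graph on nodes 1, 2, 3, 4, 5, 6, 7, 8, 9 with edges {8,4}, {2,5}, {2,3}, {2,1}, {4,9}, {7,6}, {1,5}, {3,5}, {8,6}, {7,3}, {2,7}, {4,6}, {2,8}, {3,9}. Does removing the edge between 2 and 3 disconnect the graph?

No

After removing 2-3, the path 2-7-3 still connects them, so the edge is not a bridge.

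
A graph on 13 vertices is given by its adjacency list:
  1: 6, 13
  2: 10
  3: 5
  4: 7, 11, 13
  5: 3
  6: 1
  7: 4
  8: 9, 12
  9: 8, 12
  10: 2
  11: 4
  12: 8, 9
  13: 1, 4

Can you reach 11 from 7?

From 7 we can reach 1, 4, 6, 7, 11, 13, which includes 11.

Yes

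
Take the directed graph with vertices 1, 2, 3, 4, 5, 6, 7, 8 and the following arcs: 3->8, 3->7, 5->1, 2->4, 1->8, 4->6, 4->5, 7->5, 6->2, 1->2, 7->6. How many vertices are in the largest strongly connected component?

{1, 2, 4, 5, 6} are all mutually reachable — one SCC of size 5.
{7} is an SCC by itself.
{3} is an SCC by itself.
{8} is an SCC by itself.
The largest has 5 vertices.

5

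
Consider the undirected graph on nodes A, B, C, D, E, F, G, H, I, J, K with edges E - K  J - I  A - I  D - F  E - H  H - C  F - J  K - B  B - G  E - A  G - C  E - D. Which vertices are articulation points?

E

Removing E increases the component count from 1 to 2, so E is a cut vertex.
By contrast removing J leaves 1 component; it is not a cut vertex. No other vertex is a cut vertex either.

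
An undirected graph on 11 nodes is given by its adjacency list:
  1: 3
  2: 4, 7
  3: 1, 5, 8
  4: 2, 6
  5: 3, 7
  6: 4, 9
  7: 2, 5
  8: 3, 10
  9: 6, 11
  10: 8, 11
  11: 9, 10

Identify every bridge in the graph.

1-3

The edges on the cycle 4-6-9-11-10-8-3-5-7-2-4 are not bridges since each lies on that cycle.
But removing 1-3 disconnects 1 from 3 — this is a bridge.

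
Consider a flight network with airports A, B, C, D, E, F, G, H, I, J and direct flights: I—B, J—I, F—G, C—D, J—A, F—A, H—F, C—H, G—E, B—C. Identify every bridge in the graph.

C-D, E-G, F-G

The edges on the cycle J-I-B-C-H-F-A-J are not bridges since each lies on that cycle.
But removing D—C disconnects D from C; removing F—G disconnects F from G; removing E—G disconnects E from G — these are bridges.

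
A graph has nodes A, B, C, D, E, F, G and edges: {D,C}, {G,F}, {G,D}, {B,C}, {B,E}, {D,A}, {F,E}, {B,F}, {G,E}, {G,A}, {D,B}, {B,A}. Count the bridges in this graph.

0

The edges on the cycle G-D-B-F-G are not bridges since each lies on that cycle.
Every edge lies on some cycle, so there are no bridges.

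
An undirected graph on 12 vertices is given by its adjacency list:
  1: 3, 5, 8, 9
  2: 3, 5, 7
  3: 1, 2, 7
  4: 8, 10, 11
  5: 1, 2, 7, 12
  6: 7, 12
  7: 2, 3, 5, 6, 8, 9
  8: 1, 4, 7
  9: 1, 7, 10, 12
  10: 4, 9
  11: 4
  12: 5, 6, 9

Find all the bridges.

11-4

The edges on the cycle 5-1-8-7-5 are not bridges since each lies on that cycle.
But removing 11-4 disconnects 11 from 4 — this is a bridge.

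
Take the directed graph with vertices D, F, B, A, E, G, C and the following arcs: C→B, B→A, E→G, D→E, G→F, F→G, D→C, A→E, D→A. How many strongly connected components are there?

6

{F, G} are all mutually reachable — one SCC of size 2.
{B} is an SCC by itself.
{D} is an SCC by itself.
{A} is an SCC by itself.
{E} is an SCC by itself.
(and 1 more singleton SCC)
That gives 6 strongly connected components.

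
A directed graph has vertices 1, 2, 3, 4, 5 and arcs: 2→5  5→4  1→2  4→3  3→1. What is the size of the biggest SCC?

5

{1, 2, 3, 4, 5} are all mutually reachable — one SCC of size 5.
The largest has 5 vertices.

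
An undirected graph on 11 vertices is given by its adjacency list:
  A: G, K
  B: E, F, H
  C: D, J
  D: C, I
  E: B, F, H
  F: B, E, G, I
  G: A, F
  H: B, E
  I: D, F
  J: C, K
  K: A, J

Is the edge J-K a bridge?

No

After removing J-K, the path J-C-D-I-F-G-A-K still connects them, so the edge is not a bridge.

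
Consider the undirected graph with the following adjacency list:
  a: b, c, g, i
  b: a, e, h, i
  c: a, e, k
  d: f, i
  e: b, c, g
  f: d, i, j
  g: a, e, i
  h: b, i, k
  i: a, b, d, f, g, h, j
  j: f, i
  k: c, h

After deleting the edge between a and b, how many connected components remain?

1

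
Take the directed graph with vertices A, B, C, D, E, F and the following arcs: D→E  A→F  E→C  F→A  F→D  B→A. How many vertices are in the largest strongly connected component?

2

{A, F} are all mutually reachable — one SCC of size 2.
{E} is an SCC by itself.
{C} is an SCC by itself.
{D} is an SCC by itself.
{B} is an SCC by itself.
The largest has 2 vertices.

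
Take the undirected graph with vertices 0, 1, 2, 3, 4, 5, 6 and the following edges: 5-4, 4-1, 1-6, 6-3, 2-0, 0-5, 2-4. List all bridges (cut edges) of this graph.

The edges on the cycle 2-0-5-4-2 are not bridges since each lies on that cycle.
But removing 4-1 disconnects 4 from 1; removing 6-3 disconnects 6 from 3; removing 1-6 disconnects 1 from 6 — these are bridges.

1-4, 1-6, 3-6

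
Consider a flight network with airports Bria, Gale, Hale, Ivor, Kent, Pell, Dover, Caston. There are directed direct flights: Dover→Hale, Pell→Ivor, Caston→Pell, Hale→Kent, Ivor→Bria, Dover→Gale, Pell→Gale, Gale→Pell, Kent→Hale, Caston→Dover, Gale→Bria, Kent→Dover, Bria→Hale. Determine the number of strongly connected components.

2

{Bria, Gale, Hale, Ivor, Kent, Pell, Dover} are all mutually reachable — one SCC of size 7.
{Caston} is an SCC by itself.
That gives 2 strongly connected components.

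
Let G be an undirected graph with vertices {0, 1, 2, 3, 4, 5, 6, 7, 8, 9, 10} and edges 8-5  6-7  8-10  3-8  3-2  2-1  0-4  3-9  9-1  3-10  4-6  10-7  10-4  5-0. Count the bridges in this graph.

The edges on the cycle 3-9-1-2-3 are not bridges since each lies on that cycle.
Every edge lies on some cycle, so there are no bridges.

0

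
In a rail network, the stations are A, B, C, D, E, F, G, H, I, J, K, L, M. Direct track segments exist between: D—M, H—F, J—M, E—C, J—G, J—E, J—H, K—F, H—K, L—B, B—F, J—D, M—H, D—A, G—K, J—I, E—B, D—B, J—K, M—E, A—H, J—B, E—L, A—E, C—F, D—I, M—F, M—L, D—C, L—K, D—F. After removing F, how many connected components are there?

1

With F gone, the remaining components are: {A, B, C, D, E, G, H, I, J, K, L, M}.
That is 1 component.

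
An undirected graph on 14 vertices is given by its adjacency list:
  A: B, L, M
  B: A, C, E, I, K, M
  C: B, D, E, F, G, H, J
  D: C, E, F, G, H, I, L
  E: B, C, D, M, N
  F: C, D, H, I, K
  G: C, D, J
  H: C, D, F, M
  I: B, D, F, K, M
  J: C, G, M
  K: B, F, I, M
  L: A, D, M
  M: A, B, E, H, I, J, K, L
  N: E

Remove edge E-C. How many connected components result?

1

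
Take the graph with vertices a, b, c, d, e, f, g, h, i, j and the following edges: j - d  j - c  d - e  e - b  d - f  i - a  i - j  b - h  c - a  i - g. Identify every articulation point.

b, d, e, i, j

Removing b increases the component count from 1 to 2, so b is a cut vertex.
Removing d increases the component count from 1 to 3, so d is a cut vertex.
Removing e increases the component count from 1 to 2, so e is a cut vertex.
Likewise i, j are cut vertices.
By contrast removing f leaves 1 component; it is not a cut vertex. No other vertex is a cut vertex either.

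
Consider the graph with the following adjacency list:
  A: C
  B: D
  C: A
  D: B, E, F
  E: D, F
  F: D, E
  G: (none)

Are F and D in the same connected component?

Yes

From F we can reach B, D, E, F, which includes D.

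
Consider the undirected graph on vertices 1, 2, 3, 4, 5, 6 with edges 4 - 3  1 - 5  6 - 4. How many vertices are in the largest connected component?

3

2 is isolated — a component by itself.
Starting from 1 we can reach 1, 5. That is one component of size 2.
Starting from 3 we can reach 3, 4, 6. That is one component of size 3.
The largest has 3 vertices.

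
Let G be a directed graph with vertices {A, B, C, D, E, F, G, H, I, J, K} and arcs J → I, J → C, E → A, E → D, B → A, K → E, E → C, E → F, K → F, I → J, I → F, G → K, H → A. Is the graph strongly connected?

No

There is no directed path from B to G, so the graph is not strongly connected.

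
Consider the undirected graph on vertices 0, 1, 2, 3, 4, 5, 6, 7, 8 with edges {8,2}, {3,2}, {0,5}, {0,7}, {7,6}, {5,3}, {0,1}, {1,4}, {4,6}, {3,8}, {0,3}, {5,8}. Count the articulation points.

Removing 0 increases the component count from 1 to 2, so 0 is a cut vertex.
By contrast removing 3 leaves 1 component; it is not a cut vertex. No other vertex is a cut vertex either.

1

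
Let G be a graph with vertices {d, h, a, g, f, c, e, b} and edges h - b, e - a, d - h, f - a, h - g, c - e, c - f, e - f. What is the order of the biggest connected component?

4

Starting from a we can reach a, c, e, f. That is one component of size 4.
Starting from b we can reach b, d, g, h. That is one component of size 4.
The largest has 4 vertices.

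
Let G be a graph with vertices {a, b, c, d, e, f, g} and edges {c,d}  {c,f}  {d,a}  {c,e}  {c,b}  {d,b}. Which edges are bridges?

The edges on the cycle c-d-b-c are not bridges since each lies on that cycle.
But removing d-a disconnects d from a; removing c-f disconnects c from f; removing c-e disconnects c from e — these are bridges.

a-d, c-e, c-f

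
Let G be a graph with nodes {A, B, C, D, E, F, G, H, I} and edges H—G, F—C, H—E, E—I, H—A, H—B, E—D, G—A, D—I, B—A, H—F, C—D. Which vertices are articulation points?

H

Removing H increases the component count from 1 to 2, so H is a cut vertex.
By contrast removing I leaves 1 component; it is not a cut vertex. No other vertex is a cut vertex either.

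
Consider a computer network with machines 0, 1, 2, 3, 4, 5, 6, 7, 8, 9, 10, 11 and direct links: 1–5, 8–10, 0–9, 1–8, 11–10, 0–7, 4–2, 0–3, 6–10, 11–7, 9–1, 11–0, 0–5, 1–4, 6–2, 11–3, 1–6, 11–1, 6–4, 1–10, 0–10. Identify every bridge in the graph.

The edges on the cycle 0-9-1-5-0 are not bridges since each lies on that cycle.
Every edge lies on some cycle, so there are no bridges.

none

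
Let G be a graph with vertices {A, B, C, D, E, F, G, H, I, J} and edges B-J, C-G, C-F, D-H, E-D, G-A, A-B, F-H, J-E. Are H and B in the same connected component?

Yes

From H we can reach A, B, C, D, E, F, G, H, J, which includes B.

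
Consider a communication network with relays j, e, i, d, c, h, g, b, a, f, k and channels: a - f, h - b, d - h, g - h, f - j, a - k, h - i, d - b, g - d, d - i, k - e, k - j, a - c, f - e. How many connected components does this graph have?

Starting from b we can reach b, d, g, h, i. That is one component of size 5.
Starting from a we can reach a, c, e, f, j, k. That is one component of size 6.
Total: 2 components.

2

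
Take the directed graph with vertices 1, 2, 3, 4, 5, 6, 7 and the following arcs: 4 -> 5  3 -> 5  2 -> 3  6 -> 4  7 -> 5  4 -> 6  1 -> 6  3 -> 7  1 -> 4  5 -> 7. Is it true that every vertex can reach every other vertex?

No

There is no directed path from 4 to 2, so the graph is not strongly connected.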